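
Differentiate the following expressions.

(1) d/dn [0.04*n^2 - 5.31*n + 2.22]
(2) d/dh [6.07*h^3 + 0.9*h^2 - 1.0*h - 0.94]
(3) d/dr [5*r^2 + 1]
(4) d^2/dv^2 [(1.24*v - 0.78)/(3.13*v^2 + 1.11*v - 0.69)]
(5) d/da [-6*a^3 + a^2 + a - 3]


(1) = 0.08*n - 5.31
(2) = 18.21*h^2 + 1.8*h - 1.0
(3) = 10*r
(4) = ((2.13 - 23.2872*v)*(3.13*v^2 + 1.11*v - 0.69) + (1.24*v - 0.78)*(6.26*v + 1.11)*(12.52*v + 2.22))/(3.13*v^2 + 1.11*v - 0.69)^3
(5) = -18*a^2 + 2*a + 1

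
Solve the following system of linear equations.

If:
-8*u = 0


Then:
u = 0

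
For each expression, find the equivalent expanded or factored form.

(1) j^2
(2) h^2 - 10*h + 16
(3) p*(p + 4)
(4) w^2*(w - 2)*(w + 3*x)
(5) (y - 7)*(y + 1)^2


(1) = j^2
(2) = (h - 8)*(h - 2)
(3) = p^2 + 4*p
(4) = w^4 + 3*w^3*x - 2*w^3 - 6*w^2*x
(5) = y^3 - 5*y^2 - 13*y - 7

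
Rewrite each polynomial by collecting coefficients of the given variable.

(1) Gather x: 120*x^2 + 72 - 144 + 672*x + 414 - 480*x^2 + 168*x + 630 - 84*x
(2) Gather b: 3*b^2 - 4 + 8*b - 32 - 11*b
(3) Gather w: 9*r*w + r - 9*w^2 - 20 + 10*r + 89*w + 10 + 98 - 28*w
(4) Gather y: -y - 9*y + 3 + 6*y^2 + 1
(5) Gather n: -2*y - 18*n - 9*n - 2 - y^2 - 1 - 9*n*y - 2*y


(1) = -360*x^2 + 756*x + 972
(2) = 3*b^2 - 3*b - 36
(3) = 11*r - 9*w^2 + w*(9*r + 61) + 88
(4) = 6*y^2 - 10*y + 4
(5) = n*(-9*y - 27) - y^2 - 4*y - 3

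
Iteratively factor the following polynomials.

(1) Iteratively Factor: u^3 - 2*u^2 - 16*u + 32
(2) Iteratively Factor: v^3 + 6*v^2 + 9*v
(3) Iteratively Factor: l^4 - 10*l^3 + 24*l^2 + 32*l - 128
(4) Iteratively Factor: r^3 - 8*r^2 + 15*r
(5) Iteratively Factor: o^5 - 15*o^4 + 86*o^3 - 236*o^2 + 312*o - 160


(1) = (u - 2)*(u^2 - 16) = (u - 2)*(u + 4)*(u - 4)
(2) = (v + 3)*(v^2 + 3*v) = v*(v + 3)*(v + 3)
(3) = (l - 4)*(l^3 - 6*l^2 + 32) = (l - 4)^2*(l^2 - 2*l - 8) = (l - 4)^2*(l + 2)*(l - 4)
(4) = (r - 3)*(r^2 - 5*r) = (r - 5)*(r - 3)*(r)
(5) = (o - 2)*(o^4 - 13*o^3 + 60*o^2 - 116*o + 80) = (o - 4)*(o - 2)*(o^3 - 9*o^2 + 24*o - 20) = (o - 5)*(o - 4)*(o - 2)*(o^2 - 4*o + 4) = (o - 5)*(o - 4)*(o - 2)^2*(o - 2)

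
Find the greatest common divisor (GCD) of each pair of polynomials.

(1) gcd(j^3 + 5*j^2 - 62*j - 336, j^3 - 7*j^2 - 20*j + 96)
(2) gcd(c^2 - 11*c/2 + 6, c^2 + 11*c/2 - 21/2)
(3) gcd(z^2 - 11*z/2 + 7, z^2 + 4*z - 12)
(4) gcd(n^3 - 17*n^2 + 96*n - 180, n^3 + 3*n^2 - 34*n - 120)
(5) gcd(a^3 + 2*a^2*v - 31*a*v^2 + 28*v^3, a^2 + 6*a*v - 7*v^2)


(1) = gcd((j - 8)*(j + 6)*(j + 7), (j - 8)*(j - 3)*(j + 4)) = j - 8
(2) = gcd((c - 4)*(c - 3/2), (c - 3/2)*(c + 7)) = c - 3/2
(3) = gcd((z - 7/2)*(z - 2), (z - 2)*(z + 6)) = z - 2
(4) = n - 6
(5) = -a^2 - 6*a*v + 7*v^2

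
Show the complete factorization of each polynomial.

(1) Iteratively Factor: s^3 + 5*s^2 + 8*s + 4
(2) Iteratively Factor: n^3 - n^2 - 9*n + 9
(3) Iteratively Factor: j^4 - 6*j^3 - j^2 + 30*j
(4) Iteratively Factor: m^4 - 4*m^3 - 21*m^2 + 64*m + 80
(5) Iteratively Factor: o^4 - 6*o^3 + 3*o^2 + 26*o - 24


(1) = (s + 2)*(s^2 + 3*s + 2) = (s + 1)*(s + 2)*(s + 2)
(2) = (n - 3)*(n^2 + 2*n - 3) = (n - 3)*(n - 1)*(n + 3)
(3) = (j)*(j^3 - 6*j^2 - j + 30) = j*(j + 2)*(j^2 - 8*j + 15) = j*(j - 5)*(j + 2)*(j - 3)
(4) = (m - 4)*(m^3 - 21*m - 20) = (m - 4)*(m + 1)*(m^2 - m - 20) = (m - 4)*(m + 1)*(m + 4)*(m - 5)
(5) = (o - 1)*(o^3 - 5*o^2 - 2*o + 24) = (o - 4)*(o - 1)*(o^2 - o - 6) = (o - 4)*(o - 3)*(o - 1)*(o + 2)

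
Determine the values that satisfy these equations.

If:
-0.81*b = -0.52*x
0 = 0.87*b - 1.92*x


Then:
b = 0.00
x = 0.00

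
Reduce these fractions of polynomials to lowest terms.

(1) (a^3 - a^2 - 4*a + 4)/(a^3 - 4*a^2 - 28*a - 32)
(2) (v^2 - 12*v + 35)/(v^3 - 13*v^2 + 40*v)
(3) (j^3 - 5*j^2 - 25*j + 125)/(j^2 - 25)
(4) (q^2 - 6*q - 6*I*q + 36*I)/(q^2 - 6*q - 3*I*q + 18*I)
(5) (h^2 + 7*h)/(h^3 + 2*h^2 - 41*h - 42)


(1) = (a^2 - 3*a + 2)/(a^2 - 6*a - 16)
(2) = (v - 7)/(v^2 - 8*v)
(3) = j - 5
(4) = (q - 6*I)/(q - 3*I)
(5) = h/(h^2 - 5*h - 6)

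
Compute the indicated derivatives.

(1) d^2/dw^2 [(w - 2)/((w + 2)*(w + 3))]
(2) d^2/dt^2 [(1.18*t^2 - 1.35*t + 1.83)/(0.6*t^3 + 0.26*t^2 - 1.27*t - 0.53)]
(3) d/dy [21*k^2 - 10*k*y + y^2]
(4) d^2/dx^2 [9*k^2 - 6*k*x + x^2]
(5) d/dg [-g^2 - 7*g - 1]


(1) = 2*(w^3 - 6*w^2 - 48*w - 68)/(w^6 + 15*w^5 + 93*w^4 + 305*w^3 + 558*w^2 + 540*w + 216)
(2) = (0.8496*t^6 - 2.916*t^5 + 12.03696*t^4 + 8.360392*t^3 - 11.800488*t^2 - 1.250136*t + 8.887856)/(0.216*t^9 + 0.2808*t^8 - 1.24992*t^7 - 1.743544*t^6 + 2.149584*t^5 + 3.573738*t^4 - 0.492727*t^3 - 2.345409*t^2 - 1.070229*t - 0.148877)
(3) = -10*k + 2*y
(4) = 2
(5) = -2*g - 7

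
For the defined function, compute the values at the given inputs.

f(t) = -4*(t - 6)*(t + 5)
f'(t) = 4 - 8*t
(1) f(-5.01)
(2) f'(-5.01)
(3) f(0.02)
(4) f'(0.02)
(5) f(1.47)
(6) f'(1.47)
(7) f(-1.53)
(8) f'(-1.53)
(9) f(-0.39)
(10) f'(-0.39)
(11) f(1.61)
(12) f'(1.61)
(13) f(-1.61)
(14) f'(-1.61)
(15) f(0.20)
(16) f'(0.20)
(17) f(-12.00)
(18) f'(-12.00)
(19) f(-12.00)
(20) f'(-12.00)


(1) = -0.44
(2) = 44.08
(3) = 120.08
(4) = 3.84
(5) = 117.24
(6) = -7.76
(7) = 104.52
(8) = 16.24
(9) = 117.83
(10) = 7.12
(11) = 116.07
(12) = -8.88
(13) = 103.19
(14) = 16.88
(15) = 120.64
(16) = 2.40
(17) = -504.00
(18) = 100.00
(19) = -504.00
(20) = 100.00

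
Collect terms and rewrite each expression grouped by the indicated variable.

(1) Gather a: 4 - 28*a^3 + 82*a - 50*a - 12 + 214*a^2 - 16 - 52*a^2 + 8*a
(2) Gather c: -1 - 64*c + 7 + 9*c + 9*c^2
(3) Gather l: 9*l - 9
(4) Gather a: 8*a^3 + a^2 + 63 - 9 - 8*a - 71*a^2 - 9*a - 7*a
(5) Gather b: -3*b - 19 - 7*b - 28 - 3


(1) = -28*a^3 + 162*a^2 + 40*a - 24
(2) = 9*c^2 - 55*c + 6
(3) = 9*l - 9
(4) = 8*a^3 - 70*a^2 - 24*a + 54
(5) = -10*b - 50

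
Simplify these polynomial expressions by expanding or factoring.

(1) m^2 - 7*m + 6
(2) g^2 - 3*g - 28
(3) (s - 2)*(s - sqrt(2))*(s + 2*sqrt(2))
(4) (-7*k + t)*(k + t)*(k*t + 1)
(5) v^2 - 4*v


(1) = (m - 6)*(m - 1)
(2) = (g - 7)*(g + 4)
(3) = s^3 - 2*s^2 + sqrt(2)*s^2 - 4*s - 2*sqrt(2)*s + 8
(4) = -7*k^3*t - 6*k^2*t^2 - 7*k^2 + k*t^3 - 6*k*t + t^2
(5) = v*(v - 4)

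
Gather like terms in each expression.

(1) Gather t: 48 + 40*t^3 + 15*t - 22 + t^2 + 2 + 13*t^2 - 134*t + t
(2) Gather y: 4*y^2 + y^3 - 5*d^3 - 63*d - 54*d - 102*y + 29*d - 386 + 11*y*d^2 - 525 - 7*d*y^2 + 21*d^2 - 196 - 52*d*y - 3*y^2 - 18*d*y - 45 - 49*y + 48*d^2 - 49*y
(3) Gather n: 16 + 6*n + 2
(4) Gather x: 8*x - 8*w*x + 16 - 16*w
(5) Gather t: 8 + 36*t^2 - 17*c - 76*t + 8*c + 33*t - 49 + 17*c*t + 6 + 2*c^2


(1) = 40*t^3 + 14*t^2 - 118*t + 28
(2) = -5*d^3 + 69*d^2 - 88*d + y^3 + y^2*(1 - 7*d) + y*(11*d^2 - 70*d - 200) - 1152
(3) = 6*n + 18
(4) = -16*w + x*(8 - 8*w) + 16
(5) = 2*c^2 - 9*c + 36*t^2 + t*(17*c - 43) - 35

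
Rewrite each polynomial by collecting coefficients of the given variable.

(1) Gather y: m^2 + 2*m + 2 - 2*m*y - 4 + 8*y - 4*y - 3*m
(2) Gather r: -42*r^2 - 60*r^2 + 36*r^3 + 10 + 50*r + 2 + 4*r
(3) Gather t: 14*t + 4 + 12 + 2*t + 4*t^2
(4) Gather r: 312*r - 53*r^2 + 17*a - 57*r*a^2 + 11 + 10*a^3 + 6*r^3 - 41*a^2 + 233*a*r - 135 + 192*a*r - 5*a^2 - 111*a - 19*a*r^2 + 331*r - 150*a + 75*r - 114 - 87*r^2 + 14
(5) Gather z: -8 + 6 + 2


(1) = m^2 - m + y*(4 - 2*m) - 2
(2) = 36*r^3 - 102*r^2 + 54*r + 12
(3) = 4*t^2 + 16*t + 16
(4) = 10*a^3 - 46*a^2 - 244*a + 6*r^3 + r^2*(-19*a - 140) + r*(-57*a^2 + 425*a + 718) - 224
(5) = 0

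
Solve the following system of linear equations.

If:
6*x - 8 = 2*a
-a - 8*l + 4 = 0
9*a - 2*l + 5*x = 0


Then:
a = -68/131
l = 74/131
x = 152/131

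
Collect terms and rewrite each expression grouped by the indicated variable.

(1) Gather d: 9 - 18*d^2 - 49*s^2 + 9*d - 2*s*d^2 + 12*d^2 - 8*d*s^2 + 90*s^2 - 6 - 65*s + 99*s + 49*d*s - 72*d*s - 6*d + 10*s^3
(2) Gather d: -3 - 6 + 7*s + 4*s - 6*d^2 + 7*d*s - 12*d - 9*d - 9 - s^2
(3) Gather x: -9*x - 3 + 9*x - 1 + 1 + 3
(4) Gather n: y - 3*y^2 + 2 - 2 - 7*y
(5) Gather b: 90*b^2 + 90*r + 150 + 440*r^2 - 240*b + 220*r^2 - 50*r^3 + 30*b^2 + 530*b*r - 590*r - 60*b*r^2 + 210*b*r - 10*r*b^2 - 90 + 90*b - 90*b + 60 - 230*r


(1) = d^2*(-2*s - 6) + d*(-8*s^2 - 23*s + 3) + 10*s^3 + 41*s^2 + 34*s + 3
(2) = -6*d^2 + d*(7*s - 21) - s^2 + 11*s - 18
(3) = 0
(4) = -3*y^2 - 6*y
(5) = b^2*(120 - 10*r) + b*(-60*r^2 + 740*r - 240) - 50*r^3 + 660*r^2 - 730*r + 120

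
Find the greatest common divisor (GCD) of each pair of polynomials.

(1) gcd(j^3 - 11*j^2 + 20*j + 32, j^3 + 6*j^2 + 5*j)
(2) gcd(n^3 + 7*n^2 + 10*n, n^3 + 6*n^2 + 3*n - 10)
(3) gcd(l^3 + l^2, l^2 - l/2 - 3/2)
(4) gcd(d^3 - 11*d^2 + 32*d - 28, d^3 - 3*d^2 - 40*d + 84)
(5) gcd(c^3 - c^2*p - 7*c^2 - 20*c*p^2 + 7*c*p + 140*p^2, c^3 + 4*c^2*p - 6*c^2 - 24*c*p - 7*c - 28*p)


(1) = gcd((j - 8)*(j - 4)*(j + 1), j*(j + 1)*(j + 5)) = j + 1
(2) = gcd(n*(n + 2)*(n + 5), (n - 1)*(n + 2)*(n + 5)) = n^2 + 7*n + 10
(3) = l + 1
(4) = gcd((d - 7)*(d - 2)^2, (d - 7)*(d - 2)*(d + 6)) = d^2 - 9*d + 14
(5) = gcd((c - 7)*(c - 5*p)*(c + 4*p), (c - 7)*(c + 1)*(c + 4*p)) = c^2 + 4*c*p - 7*c - 28*p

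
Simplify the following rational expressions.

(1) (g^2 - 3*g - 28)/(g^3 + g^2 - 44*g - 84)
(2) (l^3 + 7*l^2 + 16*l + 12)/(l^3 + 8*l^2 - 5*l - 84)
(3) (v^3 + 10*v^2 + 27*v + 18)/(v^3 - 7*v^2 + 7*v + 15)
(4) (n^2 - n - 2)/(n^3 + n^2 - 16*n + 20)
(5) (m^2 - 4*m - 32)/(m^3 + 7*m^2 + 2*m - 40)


(1) = (g + 4)/(g^2 + 8*g + 12)
(2) = (l^3 + 7*l^2 + 16*l + 12)/(l^3 + 8*l^2 - 5*l - 84)
(3) = (v^2 + 9*v + 18)/(v^2 - 8*v + 15)
(4) = (n + 1)/(n^2 + 3*n - 10)
(5) = (m - 8)/(m^2 + 3*m - 10)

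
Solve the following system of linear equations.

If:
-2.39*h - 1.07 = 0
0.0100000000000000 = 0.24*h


Then:
No Solution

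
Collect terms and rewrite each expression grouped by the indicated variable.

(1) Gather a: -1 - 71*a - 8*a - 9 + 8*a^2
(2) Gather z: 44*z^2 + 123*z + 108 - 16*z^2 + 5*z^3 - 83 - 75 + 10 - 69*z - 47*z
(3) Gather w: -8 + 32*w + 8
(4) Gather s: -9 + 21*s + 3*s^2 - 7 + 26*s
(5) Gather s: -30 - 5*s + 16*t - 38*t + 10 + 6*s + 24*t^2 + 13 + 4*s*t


(1) = 8*a^2 - 79*a - 10
(2) = 5*z^3 + 28*z^2 + 7*z - 40
(3) = 32*w
(4) = 3*s^2 + 47*s - 16
(5) = s*(4*t + 1) + 24*t^2 - 22*t - 7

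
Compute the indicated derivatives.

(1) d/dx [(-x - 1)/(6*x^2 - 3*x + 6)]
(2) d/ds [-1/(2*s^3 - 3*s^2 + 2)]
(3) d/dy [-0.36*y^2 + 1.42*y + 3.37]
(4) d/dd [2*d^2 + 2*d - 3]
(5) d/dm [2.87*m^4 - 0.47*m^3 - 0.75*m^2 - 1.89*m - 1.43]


(1) = (-2*x^2 + x + (x + 1)*(4*x - 1) - 2)/(3*(2*x^2 - x + 2)^2)
(2) = 6*s*(s - 1)/(2*s^3 - 3*s^2 + 2)^2
(3) = 1.42 - 0.72*y
(4) = 4*d + 2
(5) = 11.48*m^3 - 1.41*m^2 - 1.5*m - 1.89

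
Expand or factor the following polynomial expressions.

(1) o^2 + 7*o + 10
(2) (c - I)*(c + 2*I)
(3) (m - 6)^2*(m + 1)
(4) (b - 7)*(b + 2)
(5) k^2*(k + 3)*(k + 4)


(1) = (o + 2)*(o + 5)
(2) = c^2 + I*c + 2
(3) = m^3 - 11*m^2 + 24*m + 36
(4) = b^2 - 5*b - 14
(5) = k^4 + 7*k^3 + 12*k^2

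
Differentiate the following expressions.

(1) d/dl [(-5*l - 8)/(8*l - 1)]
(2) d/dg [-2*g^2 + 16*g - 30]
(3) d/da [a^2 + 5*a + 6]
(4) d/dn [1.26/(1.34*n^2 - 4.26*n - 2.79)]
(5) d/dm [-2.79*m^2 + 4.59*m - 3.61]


(1) = 69/(8*l - 1)^2
(2) = 16 - 4*g
(3) = 2*a + 5
(4) = (5.3676 - 3.3768*n)/(-1.34*n^2 + 4.26*n + 2.79)^2
(5) = 4.59 - 5.58*m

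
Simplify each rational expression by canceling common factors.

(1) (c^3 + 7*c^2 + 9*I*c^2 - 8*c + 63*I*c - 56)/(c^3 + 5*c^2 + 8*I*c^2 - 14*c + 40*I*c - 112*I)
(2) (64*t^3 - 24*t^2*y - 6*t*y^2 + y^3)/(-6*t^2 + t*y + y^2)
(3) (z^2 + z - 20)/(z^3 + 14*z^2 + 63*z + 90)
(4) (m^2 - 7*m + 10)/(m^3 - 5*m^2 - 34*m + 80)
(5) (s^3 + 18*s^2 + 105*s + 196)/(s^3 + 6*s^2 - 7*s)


(1) = (c + I)/(c - 2)
(2) = (-32*t^2 - 4*t*y + y^2)/(3*t + y)
(3) = (z - 4)/(z^2 + 9*z + 18)
(4) = (m - 5)/(m^2 - 3*m - 40)
(5) = (s^2 + 11*s + 28)/(s^2 - s)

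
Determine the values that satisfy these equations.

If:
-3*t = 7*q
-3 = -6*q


Then:
q = 1/2
t = -7/6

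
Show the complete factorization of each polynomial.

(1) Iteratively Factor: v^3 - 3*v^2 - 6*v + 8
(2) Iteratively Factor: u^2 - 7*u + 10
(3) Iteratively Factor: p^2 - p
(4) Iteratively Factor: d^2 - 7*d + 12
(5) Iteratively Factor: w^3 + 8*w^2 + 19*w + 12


(1) = (v - 4)*(v^2 + v - 2) = (v - 4)*(v - 1)*(v + 2)
(2) = (u - 5)*(u - 2)
(3) = (p - 1)*(p)
(4) = (d - 3)*(d - 4)
(5) = (w + 1)*(w^2 + 7*w + 12) = (w + 1)*(w + 4)*(w + 3)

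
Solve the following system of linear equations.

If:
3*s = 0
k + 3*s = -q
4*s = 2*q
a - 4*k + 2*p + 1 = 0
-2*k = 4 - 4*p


Then:
a = -3
k = 0
p = 1
q = 0
s = 0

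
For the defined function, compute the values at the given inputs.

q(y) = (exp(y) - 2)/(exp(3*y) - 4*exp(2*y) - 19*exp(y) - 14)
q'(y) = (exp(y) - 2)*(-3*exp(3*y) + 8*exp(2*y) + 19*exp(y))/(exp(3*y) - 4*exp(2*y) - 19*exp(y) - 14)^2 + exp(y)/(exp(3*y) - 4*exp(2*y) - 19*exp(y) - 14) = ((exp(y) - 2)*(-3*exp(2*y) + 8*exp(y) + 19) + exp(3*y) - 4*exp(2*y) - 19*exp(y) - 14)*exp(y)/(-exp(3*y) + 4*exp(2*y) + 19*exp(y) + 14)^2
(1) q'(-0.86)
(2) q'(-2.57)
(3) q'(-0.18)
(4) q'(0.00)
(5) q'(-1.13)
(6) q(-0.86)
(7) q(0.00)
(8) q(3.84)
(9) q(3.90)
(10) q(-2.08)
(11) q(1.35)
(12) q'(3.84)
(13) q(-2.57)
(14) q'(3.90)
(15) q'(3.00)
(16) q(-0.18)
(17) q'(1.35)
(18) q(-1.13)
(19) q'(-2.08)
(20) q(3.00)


(1) = -0.05
(2) = -0.02
(3) = -0.05
(4) = -0.05
(5) = -0.04
(6) = 0.07
(7) = 0.03
(8) = 0.00
(9) = 0.00
(10) = 0.11
(11) = -0.02
(12) = -0.00
(13) = 0.12
(14) = -0.00
(15) = -0.01
(16) = 0.04
(17) = -0.04
(18) = 0.08
(19) = -0.02
(20) = 0.00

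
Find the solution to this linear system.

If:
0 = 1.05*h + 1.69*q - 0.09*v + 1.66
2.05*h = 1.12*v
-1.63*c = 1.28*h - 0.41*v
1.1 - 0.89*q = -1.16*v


Then:
c = 0.25
h = -0.76
q = -0.58
v = -1.40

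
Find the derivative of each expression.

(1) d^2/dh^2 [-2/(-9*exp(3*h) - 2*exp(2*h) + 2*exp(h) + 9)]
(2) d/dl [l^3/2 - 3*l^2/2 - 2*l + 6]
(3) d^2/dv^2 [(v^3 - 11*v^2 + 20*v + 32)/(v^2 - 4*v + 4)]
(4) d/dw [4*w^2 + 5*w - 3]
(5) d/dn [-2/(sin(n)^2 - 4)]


(1) = 2*((-81*exp(2*h) - 8*exp(h) + 2)*(9*exp(3*h) + 2*exp(2*h) - 2*exp(h) - 9) + 2*(27*exp(2*h) + 4*exp(h) - 2)^2*exp(h))*exp(h)/(9*exp(3*h) + 2*exp(2*h) - 2*exp(h) - 9)^3
(2) = 3*l^2/2 - 3*l - 2
(3) = 24*(11 - v)/(v^4 - 8*v^3 + 24*v^2 - 32*v + 16)
(4) = 8*w + 5
(5) = 4*sin(n)*cos(n)/(sin(n)^2 - 4)^2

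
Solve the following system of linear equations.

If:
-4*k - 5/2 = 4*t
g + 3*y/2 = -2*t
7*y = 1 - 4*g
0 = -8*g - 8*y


Then:
g = -1/3
k = -13/24
t = -1/12
y = 1/3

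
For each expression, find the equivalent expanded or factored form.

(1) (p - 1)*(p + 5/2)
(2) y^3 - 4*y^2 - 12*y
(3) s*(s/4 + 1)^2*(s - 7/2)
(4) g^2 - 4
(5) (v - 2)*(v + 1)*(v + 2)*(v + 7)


(1) = p^2 + 3*p/2 - 5/2
(2) = y*(y - 6)*(y + 2)
(3) = s^4/16 + 9*s^3/32 - 3*s^2/4 - 7*s/2
(4) = (g - 2)*(g + 2)
(5) = v^4 + 8*v^3 + 3*v^2 - 32*v - 28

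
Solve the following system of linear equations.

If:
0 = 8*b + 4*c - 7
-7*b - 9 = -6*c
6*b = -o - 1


Then:
b = 3/38
c = 121/76
o = -28/19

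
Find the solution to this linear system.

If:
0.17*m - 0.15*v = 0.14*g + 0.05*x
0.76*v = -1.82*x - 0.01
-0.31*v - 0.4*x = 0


Then:
g = 1.21428571428571*m - 0.0122158778961239
v = 0.02
x = -0.01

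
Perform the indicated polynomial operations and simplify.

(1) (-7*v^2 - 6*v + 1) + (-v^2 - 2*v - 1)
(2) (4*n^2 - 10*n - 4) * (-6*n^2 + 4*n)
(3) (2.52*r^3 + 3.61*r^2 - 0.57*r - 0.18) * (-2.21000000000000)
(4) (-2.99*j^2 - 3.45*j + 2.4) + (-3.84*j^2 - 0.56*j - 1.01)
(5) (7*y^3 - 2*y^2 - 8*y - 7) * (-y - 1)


(1) = -8*v^2 - 8*v
(2) = -24*n^4 + 76*n^3 - 16*n^2 - 16*n
(3) = -5.5692*r^3 - 7.9781*r^2 + 1.2597*r + 0.3978
(4) = -6.83*j^2 - 4.01*j + 1.39
(5) = -7*y^4 - 5*y^3 + 10*y^2 + 15*y + 7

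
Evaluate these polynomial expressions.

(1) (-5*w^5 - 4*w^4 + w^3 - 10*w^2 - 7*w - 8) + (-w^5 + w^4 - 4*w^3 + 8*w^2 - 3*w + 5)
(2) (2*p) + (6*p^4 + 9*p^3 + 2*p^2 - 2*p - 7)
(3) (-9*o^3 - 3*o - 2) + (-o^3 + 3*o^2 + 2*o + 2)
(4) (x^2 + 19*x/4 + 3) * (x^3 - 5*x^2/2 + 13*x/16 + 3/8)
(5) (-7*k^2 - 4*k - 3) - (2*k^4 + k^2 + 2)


(1) = -6*w^5 - 3*w^4 - 3*w^3 - 2*w^2 - 10*w - 3
(2) = 6*p^4 + 9*p^3 + 2*p^2 - 7
(3) = -10*o^3 + 3*o^2 - o
(4) = x^5 + 9*x^4/4 - 129*x^3/16 - 209*x^2/64 + 135*x/32 + 9/8
(5) = -2*k^4 - 8*k^2 - 4*k - 5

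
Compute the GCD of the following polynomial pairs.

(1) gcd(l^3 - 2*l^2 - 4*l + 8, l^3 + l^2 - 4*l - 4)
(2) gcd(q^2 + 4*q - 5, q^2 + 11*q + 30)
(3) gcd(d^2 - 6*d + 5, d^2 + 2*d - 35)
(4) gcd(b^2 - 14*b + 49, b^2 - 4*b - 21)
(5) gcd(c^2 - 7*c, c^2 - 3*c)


(1) = l^2 - 4
(2) = q + 5
(3) = gcd((d - 5)*(d - 1), (d - 5)*(d + 7)) = d - 5
(4) = b - 7
(5) = c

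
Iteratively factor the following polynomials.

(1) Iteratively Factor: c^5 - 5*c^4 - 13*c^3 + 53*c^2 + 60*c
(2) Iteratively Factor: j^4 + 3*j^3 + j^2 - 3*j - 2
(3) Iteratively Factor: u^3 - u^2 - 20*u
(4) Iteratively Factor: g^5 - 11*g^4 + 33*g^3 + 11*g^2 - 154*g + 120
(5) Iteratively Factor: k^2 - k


(1) = (c + 1)*(c^4 - 6*c^3 - 7*c^2 + 60*c) = c*(c + 1)*(c^3 - 6*c^2 - 7*c + 60) = c*(c - 4)*(c + 1)*(c^2 - 2*c - 15) = c*(c - 5)*(c - 4)*(c + 1)*(c + 3)
(2) = (j - 1)*(j^3 + 4*j^2 + 5*j + 2) = (j - 1)*(j + 1)*(j^2 + 3*j + 2) = (j - 1)*(j + 1)^2*(j + 2)
(3) = (u - 5)*(u^2 + 4*u) = (u - 5)*(u + 4)*(u)
(4) = (g - 5)*(g^4 - 6*g^3 + 3*g^2 + 26*g - 24) = (g - 5)*(g - 1)*(g^3 - 5*g^2 - 2*g + 24) = (g - 5)*(g - 4)*(g - 1)*(g^2 - g - 6) = (g - 5)*(g - 4)*(g - 3)*(g - 1)*(g + 2)
(5) = (k - 1)*(k)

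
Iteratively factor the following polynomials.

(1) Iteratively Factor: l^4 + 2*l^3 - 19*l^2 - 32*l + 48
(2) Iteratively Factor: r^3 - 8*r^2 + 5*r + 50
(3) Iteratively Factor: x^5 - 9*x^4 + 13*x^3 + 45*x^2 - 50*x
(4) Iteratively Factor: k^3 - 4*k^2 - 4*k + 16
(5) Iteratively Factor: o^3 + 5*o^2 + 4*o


(1) = (l + 4)*(l^3 - 2*l^2 - 11*l + 12) = (l + 3)*(l + 4)*(l^2 - 5*l + 4) = (l - 4)*(l + 3)*(l + 4)*(l - 1)
(2) = (r - 5)*(r^2 - 3*r - 10) = (r - 5)^2*(r + 2)
(3) = (x)*(x^4 - 9*x^3 + 13*x^2 + 45*x - 50) = x*(x + 2)*(x^3 - 11*x^2 + 35*x - 25) = x*(x - 5)*(x + 2)*(x^2 - 6*x + 5) = x*(x - 5)*(x - 1)*(x + 2)*(x - 5)
(4) = (k - 4)*(k^2 - 4) = (k - 4)*(k - 2)*(k + 2)
(5) = (o + 1)*(o^2 + 4*o) = o*(o + 1)*(o + 4)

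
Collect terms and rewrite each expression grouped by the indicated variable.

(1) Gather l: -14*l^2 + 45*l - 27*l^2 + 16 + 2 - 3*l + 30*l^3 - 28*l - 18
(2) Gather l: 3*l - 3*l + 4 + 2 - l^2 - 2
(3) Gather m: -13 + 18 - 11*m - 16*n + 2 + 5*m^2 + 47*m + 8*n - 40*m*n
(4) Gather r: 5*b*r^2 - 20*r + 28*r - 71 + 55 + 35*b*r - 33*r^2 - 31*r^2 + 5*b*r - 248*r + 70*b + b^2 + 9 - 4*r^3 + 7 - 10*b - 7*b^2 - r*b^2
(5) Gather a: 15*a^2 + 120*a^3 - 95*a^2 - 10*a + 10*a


(1) = 30*l^3 - 41*l^2 + 14*l
(2) = 4 - l^2
(3) = 5*m^2 + m*(36 - 40*n) - 8*n + 7
(4) = -6*b^2 + 60*b - 4*r^3 + r^2*(5*b - 64) + r*(-b^2 + 40*b - 240)
(5) = 120*a^3 - 80*a^2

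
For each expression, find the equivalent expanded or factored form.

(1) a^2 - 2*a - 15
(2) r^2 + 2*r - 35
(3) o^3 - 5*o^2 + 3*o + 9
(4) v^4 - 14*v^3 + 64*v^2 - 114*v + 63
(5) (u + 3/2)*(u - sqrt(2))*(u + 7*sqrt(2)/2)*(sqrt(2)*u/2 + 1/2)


(1) = (a - 5)*(a + 3)
(2) = (r - 5)*(r + 7)
(3) = (o - 3)^2*(o + 1)
(4) = (v - 7)*(v - 3)^2*(v - 1)
(5) = sqrt(2)*u^4/2 + 3*sqrt(2)*u^3/4 + 3*u^3 - 9*sqrt(2)*u^2/4 + 9*u^2/2 - 27*sqrt(2)*u/8 - 7*u/2 - 21/4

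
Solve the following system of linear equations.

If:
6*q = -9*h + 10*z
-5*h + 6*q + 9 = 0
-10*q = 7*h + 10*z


Then:
h = 9/11
q = -9/11
z = 27/110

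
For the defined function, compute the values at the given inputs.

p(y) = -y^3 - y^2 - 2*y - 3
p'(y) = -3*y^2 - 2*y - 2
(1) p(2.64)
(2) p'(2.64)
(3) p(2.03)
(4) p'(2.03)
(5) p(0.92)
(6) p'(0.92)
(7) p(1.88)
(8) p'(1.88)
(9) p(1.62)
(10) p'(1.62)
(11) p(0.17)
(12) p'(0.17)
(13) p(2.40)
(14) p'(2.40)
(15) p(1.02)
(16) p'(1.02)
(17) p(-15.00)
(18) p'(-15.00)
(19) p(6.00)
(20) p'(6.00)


(1) = -33.65
(2) = -28.19
(3) = -19.55
(4) = -18.42
(5) = -6.47
(6) = -6.38
(7) = -16.94
(8) = -16.36
(9) = -13.12
(10) = -13.11
(11) = -3.37
(12) = -2.43
(13) = -27.38
(14) = -24.08
(15) = -7.14
(16) = -7.16
(17) = 3177.00
(18) = -647.00
(19) = -267.00
(20) = -122.00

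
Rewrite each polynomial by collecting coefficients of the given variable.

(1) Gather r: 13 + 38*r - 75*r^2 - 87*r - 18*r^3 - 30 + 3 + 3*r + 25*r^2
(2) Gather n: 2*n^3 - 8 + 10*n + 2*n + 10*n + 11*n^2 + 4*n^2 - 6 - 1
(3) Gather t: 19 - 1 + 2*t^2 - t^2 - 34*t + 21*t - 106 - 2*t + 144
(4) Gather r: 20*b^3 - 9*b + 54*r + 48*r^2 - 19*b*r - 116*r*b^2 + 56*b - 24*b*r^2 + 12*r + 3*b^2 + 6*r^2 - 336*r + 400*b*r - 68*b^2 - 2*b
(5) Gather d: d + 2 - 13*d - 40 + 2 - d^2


(1) = -18*r^3 - 50*r^2 - 46*r - 14
(2) = 2*n^3 + 15*n^2 + 22*n - 15
(3) = t^2 - 15*t + 56
(4) = 20*b^3 - 65*b^2 + 45*b + r^2*(54 - 24*b) + r*(-116*b^2 + 381*b - 270)
(5) = -d^2 - 12*d - 36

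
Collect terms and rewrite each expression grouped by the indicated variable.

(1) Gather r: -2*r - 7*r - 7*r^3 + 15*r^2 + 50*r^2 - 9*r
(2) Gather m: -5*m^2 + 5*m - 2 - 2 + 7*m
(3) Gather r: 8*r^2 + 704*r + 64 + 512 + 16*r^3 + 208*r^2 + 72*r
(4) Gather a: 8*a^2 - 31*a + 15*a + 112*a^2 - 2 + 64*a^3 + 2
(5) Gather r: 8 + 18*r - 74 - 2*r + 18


(1) = -7*r^3 + 65*r^2 - 18*r
(2) = -5*m^2 + 12*m - 4
(3) = 16*r^3 + 216*r^2 + 776*r + 576
(4) = 64*a^3 + 120*a^2 - 16*a
(5) = 16*r - 48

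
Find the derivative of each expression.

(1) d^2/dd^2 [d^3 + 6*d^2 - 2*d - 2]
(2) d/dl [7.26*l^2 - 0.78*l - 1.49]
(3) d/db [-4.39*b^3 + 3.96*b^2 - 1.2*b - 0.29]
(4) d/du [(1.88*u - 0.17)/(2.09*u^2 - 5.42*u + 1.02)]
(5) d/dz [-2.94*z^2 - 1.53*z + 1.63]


(1) = 6*d + 12
(2) = 14.52*l - 0.78
(3) = -13.17*b^2 + 7.92*b - 1.2
(4) = (-3.9292*u^2 + 0.7106*u + 0.9962)/(4.3681*u^4 - 22.6556*u^3 + 33.64*u^2 - 11.0568*u + 1.0404)
(5) = -5.88*z - 1.53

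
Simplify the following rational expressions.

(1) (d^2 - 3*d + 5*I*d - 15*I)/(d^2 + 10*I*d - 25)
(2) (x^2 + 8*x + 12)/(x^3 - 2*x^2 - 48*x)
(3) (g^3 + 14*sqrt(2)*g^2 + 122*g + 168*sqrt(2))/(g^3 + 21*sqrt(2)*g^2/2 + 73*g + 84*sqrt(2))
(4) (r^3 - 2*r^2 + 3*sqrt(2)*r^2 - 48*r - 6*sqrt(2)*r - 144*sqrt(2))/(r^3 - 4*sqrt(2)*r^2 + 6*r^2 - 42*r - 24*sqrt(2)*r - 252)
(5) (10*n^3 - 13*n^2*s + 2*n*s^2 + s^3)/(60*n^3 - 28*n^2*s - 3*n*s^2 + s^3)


(1) = (d - 3)/(d + 5*I)
(2) = (x + 2)/(x^2 - 8*x)
(3) = (2*g + 14*sqrt(2))/(2*g + 7*sqrt(2))
(4) = (r - 8)/(r - 7*sqrt(2))
(5) = (-n + s)/(-6*n + s)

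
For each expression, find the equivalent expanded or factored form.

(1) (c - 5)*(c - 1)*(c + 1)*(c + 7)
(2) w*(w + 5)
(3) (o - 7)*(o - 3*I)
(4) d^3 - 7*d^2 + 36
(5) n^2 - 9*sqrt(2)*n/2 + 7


(1) = c^4 + 2*c^3 - 36*c^2 - 2*c + 35
(2) = w^2 + 5*w
(3) = o^2 - 7*o - 3*I*o + 21*I
(4) = (d - 6)*(d - 3)*(d + 2)
(5) = (n - 7*sqrt(2)/2)*(n - sqrt(2))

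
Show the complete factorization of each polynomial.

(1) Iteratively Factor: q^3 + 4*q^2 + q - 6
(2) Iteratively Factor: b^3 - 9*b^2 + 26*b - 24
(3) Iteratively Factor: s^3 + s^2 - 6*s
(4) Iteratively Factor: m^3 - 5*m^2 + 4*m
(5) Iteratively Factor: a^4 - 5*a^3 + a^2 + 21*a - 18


(1) = (q + 2)*(q^2 + 2*q - 3) = (q - 1)*(q + 2)*(q + 3)
(2) = (b - 4)*(b^2 - 5*b + 6) = (b - 4)*(b - 3)*(b - 2)
(3) = (s)*(s^2 + s - 6) = s*(s + 3)*(s - 2)
(4) = (m)*(m^2 - 5*m + 4) = m*(m - 4)*(m - 1)
(5) = (a - 3)*(a^3 - 2*a^2 - 5*a + 6) = (a - 3)*(a + 2)*(a^2 - 4*a + 3) = (a - 3)*(a - 1)*(a + 2)*(a - 3)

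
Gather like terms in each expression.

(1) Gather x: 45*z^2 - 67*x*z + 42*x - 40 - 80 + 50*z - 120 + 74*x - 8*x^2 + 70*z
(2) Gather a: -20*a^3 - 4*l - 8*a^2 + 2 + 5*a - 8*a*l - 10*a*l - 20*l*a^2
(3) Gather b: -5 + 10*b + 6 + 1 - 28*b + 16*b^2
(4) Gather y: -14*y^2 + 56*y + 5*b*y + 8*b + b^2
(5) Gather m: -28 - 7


(1) = -8*x^2 + x*(116 - 67*z) + 45*z^2 + 120*z - 240
(2) = -20*a^3 + a^2*(-20*l - 8) + a*(5 - 18*l) - 4*l + 2
(3) = 16*b^2 - 18*b + 2
(4) = b^2 + 8*b - 14*y^2 + y*(5*b + 56)
(5) = -35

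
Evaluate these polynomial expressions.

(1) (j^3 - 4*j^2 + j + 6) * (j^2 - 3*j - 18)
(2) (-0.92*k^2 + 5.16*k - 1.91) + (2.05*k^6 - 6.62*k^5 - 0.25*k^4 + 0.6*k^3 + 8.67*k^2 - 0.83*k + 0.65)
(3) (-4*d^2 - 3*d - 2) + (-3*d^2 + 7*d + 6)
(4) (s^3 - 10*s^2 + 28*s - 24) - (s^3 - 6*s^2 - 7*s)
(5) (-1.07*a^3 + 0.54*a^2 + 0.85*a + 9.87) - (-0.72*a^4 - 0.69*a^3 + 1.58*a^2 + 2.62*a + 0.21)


(1) = j^5 - 7*j^4 - 5*j^3 + 75*j^2 - 36*j - 108
(2) = 2.05*k^6 - 6.62*k^5 - 0.25*k^4 + 0.6*k^3 + 7.75*k^2 + 4.33*k - 1.26
(3) = -7*d^2 + 4*d + 4
(4) = -4*s^2 + 35*s - 24
(5) = 0.72*a^4 - 0.38*a^3 - 1.04*a^2 - 1.77*a + 9.66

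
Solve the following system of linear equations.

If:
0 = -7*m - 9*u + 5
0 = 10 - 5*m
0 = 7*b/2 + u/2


Then:
b = 1/7
m = 2
u = -1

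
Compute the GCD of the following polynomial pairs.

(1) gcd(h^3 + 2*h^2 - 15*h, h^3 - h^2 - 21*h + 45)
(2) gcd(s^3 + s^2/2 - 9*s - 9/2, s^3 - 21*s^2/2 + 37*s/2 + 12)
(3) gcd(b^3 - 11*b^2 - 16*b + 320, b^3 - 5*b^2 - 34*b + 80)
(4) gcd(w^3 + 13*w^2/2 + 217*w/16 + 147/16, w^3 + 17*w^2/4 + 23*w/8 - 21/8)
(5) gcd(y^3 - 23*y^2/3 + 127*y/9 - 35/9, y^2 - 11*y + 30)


(1) = h^2 + 2*h - 15
(2) = gcd((s - 3)*(s + 1/2)*(s + 3), (s - 8)*(s - 3)*(s + 1/2)) = s^2 - 5*s/2 - 3/2
(3) = gcd((b - 8)^2*(b + 5), (b - 8)*(b - 2)*(b + 5)) = b^2 - 3*b - 40
(4) = w^2 + 19*w/4 + 21/4
(5) = gcd((y - 5)*(y - 7/3)*(y - 1/3), (y - 6)*(y - 5)) = y - 5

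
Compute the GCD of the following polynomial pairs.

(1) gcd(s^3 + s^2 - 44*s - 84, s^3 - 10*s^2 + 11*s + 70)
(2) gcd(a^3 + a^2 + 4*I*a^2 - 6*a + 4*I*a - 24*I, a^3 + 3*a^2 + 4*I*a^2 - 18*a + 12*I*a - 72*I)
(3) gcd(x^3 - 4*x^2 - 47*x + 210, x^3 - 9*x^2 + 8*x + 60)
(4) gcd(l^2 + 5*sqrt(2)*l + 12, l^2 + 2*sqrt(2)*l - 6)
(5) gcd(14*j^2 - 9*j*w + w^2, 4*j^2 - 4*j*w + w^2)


(1) = s^2 - 5*s - 14
(2) = a + 4*I
(3) = x^2 - 11*x + 30
(4) = l + 3*sqrt(2)
(5) = -2*j + w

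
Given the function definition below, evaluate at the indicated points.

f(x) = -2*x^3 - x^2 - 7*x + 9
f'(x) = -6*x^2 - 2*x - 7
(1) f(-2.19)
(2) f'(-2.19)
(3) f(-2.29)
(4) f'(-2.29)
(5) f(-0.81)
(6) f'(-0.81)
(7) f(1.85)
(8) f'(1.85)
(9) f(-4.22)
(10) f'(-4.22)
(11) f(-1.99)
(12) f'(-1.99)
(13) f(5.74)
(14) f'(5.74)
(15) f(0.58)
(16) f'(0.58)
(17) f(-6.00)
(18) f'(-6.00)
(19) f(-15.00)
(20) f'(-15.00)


(1) = 40.54
(2) = -31.40
(3) = 43.80
(4) = -33.88
(5) = 15.08
(6) = -9.32
(7) = -20.04
(8) = -31.24
(9) = 171.03
(10) = -105.41
(11) = 34.73
(12) = -26.78
(13) = -442.37
(14) = -216.17
(15) = 4.21
(16) = -10.18
(17) = 447.00
(18) = -211.00
(19) = 6639.00
(20) = -1327.00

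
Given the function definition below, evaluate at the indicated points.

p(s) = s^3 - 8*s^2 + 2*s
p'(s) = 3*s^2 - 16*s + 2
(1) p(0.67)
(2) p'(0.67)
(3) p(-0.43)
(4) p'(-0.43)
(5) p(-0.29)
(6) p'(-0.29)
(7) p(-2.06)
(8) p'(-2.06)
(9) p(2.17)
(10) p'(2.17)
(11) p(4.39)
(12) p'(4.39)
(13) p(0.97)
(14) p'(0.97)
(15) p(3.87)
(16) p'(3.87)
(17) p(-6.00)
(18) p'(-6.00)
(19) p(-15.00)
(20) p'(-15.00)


(1) = -1.95
(2) = -7.37
(3) = -2.42
(4) = 9.43
(5) = -1.28
(6) = 6.89
(7) = -46.81
(8) = 47.69
(9) = -23.11
(10) = -18.59
(11) = -60.79
(12) = -10.42
(13) = -4.67
(14) = -10.70
(15) = -54.11
(16) = -14.99
(17) = -516.00
(18) = 206.00
(19) = -5205.00
(20) = 917.00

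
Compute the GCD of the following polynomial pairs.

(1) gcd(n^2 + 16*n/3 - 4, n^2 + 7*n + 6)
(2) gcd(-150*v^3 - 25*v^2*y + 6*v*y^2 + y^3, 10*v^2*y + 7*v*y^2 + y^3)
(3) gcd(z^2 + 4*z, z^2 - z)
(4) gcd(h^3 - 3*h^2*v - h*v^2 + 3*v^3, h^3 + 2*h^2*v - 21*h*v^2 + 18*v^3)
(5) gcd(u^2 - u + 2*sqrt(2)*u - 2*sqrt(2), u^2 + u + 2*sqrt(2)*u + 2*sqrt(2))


(1) = n + 6
(2) = gcd((-5*v + y)*(5*v + y)*(6*v + y), y*(2*v + y)*(5*v + y)) = 5*v + y
(3) = gcd(z*(z + 4), z*(z - 1)) = z
(4) = h^2 - 4*h*v + 3*v^2
(5) = gcd((u - 1)*(u + 2*sqrt(2)), (u + 1)*(u + 2*sqrt(2))) = u + 2*sqrt(2)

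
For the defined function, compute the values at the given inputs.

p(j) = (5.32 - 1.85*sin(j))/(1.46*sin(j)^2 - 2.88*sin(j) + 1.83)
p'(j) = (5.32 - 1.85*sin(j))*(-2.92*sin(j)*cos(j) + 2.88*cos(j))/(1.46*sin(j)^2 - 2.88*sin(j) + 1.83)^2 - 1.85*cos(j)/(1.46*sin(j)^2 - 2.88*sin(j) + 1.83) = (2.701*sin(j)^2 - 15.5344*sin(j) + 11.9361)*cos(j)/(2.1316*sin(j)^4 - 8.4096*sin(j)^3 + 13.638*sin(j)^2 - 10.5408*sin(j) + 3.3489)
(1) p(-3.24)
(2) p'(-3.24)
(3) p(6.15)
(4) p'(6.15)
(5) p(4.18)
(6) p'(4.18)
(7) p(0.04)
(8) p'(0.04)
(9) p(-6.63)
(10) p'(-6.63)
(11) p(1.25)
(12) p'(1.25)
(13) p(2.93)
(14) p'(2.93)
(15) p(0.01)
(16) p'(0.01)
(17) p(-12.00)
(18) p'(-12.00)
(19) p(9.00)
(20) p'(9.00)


(1) = 3.29
(2) = -4.26
(3) = 2.49
(4) = 2.78
(5) = 1.28
(6) = -0.48
(7) = 3.06
(8) = 3.84
(9) = 2.00
(10) = 1.86
(11) = 8.66
(12) = -0.69
(13) = 3.82
(14) = -5.17
(15) = 2.94
(16) = 3.63
(17) = 6.14
(18) = 7.43
(19) = 5.11
(20) = -6.88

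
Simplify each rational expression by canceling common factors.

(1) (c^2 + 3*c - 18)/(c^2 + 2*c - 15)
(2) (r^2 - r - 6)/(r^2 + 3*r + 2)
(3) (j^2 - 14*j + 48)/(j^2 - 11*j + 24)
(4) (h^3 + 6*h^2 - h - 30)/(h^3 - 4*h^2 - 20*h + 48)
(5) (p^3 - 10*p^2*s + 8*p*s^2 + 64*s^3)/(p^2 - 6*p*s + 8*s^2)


(1) = (c + 6)/(c + 5)
(2) = (r - 3)/(r + 1)
(3) = (j - 6)/(j - 3)
(4) = (h^2 + 8*h + 15)/(h^2 - 2*h - 24)
(5) = (p^2 - 6*p*s - 16*s^2)/(p - 2*s)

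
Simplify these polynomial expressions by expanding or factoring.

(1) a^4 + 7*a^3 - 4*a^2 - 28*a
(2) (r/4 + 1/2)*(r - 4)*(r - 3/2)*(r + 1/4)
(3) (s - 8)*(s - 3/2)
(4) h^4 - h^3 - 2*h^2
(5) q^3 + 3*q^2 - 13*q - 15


(1) = a*(a - 2)*(a + 2)*(a + 7)
(2) = r^4/4 - 13*r^3/16 - 47*r^2/32 + 43*r/16 + 3/4
(3) = s^2 - 19*s/2 + 12
(4) = h^2*(h - 2)*(h + 1)
(5) = (q - 3)*(q + 1)*(q + 5)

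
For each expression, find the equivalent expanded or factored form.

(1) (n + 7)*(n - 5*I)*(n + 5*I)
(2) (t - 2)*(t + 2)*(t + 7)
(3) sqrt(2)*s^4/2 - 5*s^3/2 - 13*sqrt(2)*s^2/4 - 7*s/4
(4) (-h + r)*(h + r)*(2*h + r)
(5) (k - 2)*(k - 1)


(1) = n^3 + 7*n^2 + 25*n + 175
(2) = t^3 + 7*t^2 - 4*t - 28
(3) = s*(s - 7*sqrt(2)/2)*(s + sqrt(2)/2)*(sqrt(2)*s/2 + 1/2)
(4) = -2*h^3 - h^2*r + 2*h*r^2 + r^3
(5) = k^2 - 3*k + 2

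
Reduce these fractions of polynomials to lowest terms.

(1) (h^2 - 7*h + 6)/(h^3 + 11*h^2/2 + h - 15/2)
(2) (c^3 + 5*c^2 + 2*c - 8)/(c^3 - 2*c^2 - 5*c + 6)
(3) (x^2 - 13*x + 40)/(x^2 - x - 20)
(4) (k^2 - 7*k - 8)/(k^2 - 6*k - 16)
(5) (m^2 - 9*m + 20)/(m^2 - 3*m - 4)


(1) = (2*h - 12)/(2*h^2 + 13*h + 15)
(2) = (c + 4)/(c - 3)
(3) = (x - 8)/(x + 4)
(4) = (k + 1)/(k + 2)
(5) = (m - 5)/(m + 1)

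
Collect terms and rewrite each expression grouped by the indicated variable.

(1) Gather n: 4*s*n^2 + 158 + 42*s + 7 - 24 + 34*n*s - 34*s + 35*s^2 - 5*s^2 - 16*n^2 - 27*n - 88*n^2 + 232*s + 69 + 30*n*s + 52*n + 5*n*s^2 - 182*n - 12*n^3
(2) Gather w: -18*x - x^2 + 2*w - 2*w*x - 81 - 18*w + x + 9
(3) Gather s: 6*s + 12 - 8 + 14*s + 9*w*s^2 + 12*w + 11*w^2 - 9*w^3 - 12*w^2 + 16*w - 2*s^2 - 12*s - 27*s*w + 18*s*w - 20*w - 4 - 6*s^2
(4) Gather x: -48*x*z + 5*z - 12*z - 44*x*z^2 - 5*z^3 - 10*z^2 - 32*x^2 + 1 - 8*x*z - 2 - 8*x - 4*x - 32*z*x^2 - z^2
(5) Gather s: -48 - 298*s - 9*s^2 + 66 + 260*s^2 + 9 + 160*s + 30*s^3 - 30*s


(1) = -12*n^3 + n^2*(4*s - 104) + n*(5*s^2 + 64*s - 157) + 30*s^2 + 240*s + 210
(2) = w*(-2*x - 16) - x^2 - 17*x - 72
(3) = s^2*(9*w - 8) + s*(8 - 9*w) - 9*w^3 - w^2 + 8*w
(4) = x^2*(-32*z - 32) + x*(-44*z^2 - 56*z - 12) - 5*z^3 - 11*z^2 - 7*z - 1
(5) = 30*s^3 + 251*s^2 - 168*s + 27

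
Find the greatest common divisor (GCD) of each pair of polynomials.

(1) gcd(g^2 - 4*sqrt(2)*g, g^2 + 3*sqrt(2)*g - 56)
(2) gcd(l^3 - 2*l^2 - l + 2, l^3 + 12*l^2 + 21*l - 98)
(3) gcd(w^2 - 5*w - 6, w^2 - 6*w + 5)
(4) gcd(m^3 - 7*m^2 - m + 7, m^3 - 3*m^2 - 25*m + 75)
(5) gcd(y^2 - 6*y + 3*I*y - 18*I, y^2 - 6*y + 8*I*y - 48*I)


(1) = gcd(g*(g - 4*sqrt(2)), (g - 4*sqrt(2))*(g + 7*sqrt(2))) = g - 4*sqrt(2)
(2) = gcd((l - 2)*(l - 1)*(l + 1), (l - 2)*(l + 7)^2) = l - 2
(3) = gcd((w - 6)*(w + 1), (w - 5)*(w - 1)) = 1
(4) = gcd((m - 7)*(m - 1)*(m + 1), (m - 5)*(m - 3)*(m + 5)) = 1
(5) = gcd((y - 6)*(y + 3*I), (y - 6)*(y + 8*I)) = y - 6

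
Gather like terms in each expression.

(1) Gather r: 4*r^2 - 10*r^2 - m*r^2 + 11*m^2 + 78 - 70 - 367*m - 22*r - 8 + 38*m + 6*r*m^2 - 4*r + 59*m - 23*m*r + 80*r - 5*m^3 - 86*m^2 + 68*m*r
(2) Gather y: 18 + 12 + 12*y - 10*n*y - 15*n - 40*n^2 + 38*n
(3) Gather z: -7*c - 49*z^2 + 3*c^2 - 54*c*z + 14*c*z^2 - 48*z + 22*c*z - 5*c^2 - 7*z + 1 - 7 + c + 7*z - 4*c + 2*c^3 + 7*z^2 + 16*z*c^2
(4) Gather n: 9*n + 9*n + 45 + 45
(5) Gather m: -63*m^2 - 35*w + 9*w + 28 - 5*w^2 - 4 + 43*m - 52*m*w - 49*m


(1) = -5*m^3 - 75*m^2 - 270*m + r^2*(-m - 6) + r*(6*m^2 + 45*m + 54)
(2) = -40*n^2 + 23*n + y*(12 - 10*n) + 30
(3) = 2*c^3 - 2*c^2 - 10*c + z^2*(14*c - 42) + z*(16*c^2 - 32*c - 48) - 6
(4) = 18*n + 90
(5) = -63*m^2 + m*(-52*w - 6) - 5*w^2 - 26*w + 24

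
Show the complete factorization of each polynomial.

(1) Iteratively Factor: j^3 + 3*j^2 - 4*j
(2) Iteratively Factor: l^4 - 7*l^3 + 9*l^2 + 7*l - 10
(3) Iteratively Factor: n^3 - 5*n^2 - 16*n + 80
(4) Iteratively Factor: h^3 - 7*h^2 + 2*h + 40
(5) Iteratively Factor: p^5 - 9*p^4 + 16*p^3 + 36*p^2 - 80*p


(1) = (j)*(j^2 + 3*j - 4) = j*(j - 1)*(j + 4)
(2) = (l + 1)*(l^3 - 8*l^2 + 17*l - 10) = (l - 5)*(l + 1)*(l^2 - 3*l + 2) = (l - 5)*(l - 1)*(l + 1)*(l - 2)
(3) = (n - 4)*(n^2 - n - 20) = (n - 4)*(n + 4)*(n - 5)
(4) = (h - 4)*(h^2 - 3*h - 10) = (h - 5)*(h - 4)*(h + 2)
(5) = (p - 4)*(p^4 - 5*p^3 - 4*p^2 + 20*p) = p*(p - 4)*(p^3 - 5*p^2 - 4*p + 20) = p*(p - 4)*(p + 2)*(p^2 - 7*p + 10) = p*(p - 4)*(p - 2)*(p + 2)*(p - 5)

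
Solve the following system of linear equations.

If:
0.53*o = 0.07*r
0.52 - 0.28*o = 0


Then:
o = 1.86
r = 14.06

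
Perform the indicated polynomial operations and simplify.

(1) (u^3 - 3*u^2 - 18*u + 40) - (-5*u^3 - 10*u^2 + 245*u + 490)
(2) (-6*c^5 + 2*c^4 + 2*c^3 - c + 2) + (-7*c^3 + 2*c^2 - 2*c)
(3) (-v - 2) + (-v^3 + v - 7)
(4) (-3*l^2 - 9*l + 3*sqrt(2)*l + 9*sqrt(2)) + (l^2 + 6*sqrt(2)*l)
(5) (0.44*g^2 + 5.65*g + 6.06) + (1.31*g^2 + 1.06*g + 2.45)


(1) = 6*u^3 + 7*u^2 - 263*u - 450
(2) = -6*c^5 + 2*c^4 - 5*c^3 + 2*c^2 - 3*c + 2
(3) = -v^3 - 9
(4) = -2*l^2 - 9*l + 9*sqrt(2)*l + 9*sqrt(2)
(5) = 1.75*g^2 + 6.71*g + 8.51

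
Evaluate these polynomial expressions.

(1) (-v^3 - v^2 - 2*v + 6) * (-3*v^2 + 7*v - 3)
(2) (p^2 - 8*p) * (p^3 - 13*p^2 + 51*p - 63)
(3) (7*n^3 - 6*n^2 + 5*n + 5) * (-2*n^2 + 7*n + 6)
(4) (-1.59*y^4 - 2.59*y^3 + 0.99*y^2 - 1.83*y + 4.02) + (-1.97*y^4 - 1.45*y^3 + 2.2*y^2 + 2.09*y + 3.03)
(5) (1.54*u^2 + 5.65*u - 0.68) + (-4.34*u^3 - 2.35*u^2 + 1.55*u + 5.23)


(1) = 3*v^5 - 4*v^4 + 2*v^3 - 29*v^2 + 48*v - 18
(2) = p^5 - 21*p^4 + 155*p^3 - 471*p^2 + 504*p
(3) = -14*n^5 + 61*n^4 - 10*n^3 - 11*n^2 + 65*n + 30
(4) = -3.56*y^4 - 4.04*y^3 + 3.19*y^2 + 0.26*y + 7.05
(5) = -4.34*u^3 - 0.81*u^2 + 7.2*u + 4.55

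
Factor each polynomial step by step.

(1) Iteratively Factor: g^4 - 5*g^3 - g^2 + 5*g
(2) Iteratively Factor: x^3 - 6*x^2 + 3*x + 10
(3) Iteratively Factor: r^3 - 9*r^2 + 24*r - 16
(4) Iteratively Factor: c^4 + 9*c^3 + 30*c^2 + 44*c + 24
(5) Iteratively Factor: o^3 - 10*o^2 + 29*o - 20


(1) = (g)*(g^3 - 5*g^2 - g + 5) = g*(g - 5)*(g^2 - 1) = g*(g - 5)*(g - 1)*(g + 1)
(2) = (x - 5)*(x^2 - x - 2) = (x - 5)*(x - 2)*(x + 1)
(3) = (r - 4)*(r^2 - 5*r + 4) = (r - 4)^2*(r - 1)
(4) = (c + 3)*(c^3 + 6*c^2 + 12*c + 8) = (c + 2)*(c + 3)*(c^2 + 4*c + 4) = (c + 2)^2*(c + 3)*(c + 2)
(5) = (o - 4)*(o^2 - 6*o + 5) = (o - 4)*(o - 1)*(o - 5)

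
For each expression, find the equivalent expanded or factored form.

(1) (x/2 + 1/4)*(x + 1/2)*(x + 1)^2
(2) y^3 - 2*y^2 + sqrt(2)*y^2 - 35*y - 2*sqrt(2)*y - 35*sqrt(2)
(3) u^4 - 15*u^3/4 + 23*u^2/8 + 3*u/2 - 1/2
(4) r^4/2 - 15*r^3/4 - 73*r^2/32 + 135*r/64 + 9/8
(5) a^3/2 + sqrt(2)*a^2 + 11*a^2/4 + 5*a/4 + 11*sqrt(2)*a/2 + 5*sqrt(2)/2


(1) = x^4/2 + 3*x^3/2 + 13*x^2/8 + 3*x/4 + 1/8
(2) = (y - 7)*(y + 5)*(y + sqrt(2))
(3) = (u - 2)^2*(u - 1/4)*(u + 1/2)
(4) = (r/2 + 1/4)*(r - 8)*(r - 3/4)*(r + 3/4)
(5) = (a/2 + sqrt(2))*(a + 1/2)*(a + 5)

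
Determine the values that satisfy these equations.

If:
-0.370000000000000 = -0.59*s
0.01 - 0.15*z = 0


Then:
s = 0.63
z = 0.07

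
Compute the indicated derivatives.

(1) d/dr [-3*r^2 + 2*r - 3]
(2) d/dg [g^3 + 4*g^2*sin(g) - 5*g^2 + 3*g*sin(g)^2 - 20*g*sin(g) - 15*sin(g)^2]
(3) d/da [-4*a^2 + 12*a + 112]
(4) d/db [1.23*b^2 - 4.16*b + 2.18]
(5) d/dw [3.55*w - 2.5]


(1) = 2 - 6*r
(2) = 4*g^2*cos(g) + 3*g^2 + 8*g*sin(g) + 3*g*sin(2*g) - 20*g*cos(g) - 10*g + 3*sin(g)^2 - 20*sin(g) - 15*sin(2*g)
(3) = 12 - 8*a
(4) = 2.46*b - 4.16
(5) = 3.55000000000000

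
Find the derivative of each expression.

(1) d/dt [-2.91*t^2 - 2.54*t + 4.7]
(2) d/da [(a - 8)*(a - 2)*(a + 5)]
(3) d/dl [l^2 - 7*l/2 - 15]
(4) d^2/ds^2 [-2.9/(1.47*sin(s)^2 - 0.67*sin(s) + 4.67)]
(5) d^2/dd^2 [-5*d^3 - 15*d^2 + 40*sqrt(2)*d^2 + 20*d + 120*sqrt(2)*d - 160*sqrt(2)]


(1) = -5.82*t - 2.54
(2) = 3*a^2 - 10*a - 34
(3) = 2*l - 7/2
(4) = (25.06644*sin(s)^4 - 8.56863*sin(s)^3 - 115.93069*sin(s)^2 + 26.21107*sin(s) + 37.2128)/(1.47*sin(s)^2 - 0.67*sin(s) + 4.67)^3
(5) = -30*d - 30 + 80*sqrt(2)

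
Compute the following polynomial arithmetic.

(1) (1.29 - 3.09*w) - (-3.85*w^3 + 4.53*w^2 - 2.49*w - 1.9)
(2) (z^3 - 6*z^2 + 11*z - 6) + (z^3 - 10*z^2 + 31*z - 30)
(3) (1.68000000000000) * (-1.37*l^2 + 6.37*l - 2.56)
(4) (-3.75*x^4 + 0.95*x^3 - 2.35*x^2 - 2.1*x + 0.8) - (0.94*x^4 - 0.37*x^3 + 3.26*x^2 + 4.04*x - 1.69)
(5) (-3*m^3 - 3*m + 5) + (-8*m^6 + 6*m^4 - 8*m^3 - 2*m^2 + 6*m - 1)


(1) = 3.85*w^3 - 4.53*w^2 - 0.6*w + 3.19
(2) = 2*z^3 - 16*z^2 + 42*z - 36
(3) = -2.3016*l^2 + 10.7016*l - 4.3008
(4) = -4.69*x^4 + 1.32*x^3 - 5.61*x^2 - 6.14*x + 2.49
(5) = -8*m^6 + 6*m^4 - 11*m^3 - 2*m^2 + 3*m + 4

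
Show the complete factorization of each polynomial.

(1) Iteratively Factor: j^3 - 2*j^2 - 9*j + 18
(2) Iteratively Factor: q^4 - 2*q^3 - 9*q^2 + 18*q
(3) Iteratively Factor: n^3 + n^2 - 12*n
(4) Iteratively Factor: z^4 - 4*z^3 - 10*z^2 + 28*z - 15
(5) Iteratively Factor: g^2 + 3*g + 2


(1) = (j - 3)*(j^2 + j - 6) = (j - 3)*(j + 3)*(j - 2)
(2) = (q + 3)*(q^3 - 5*q^2 + 6*q) = (q - 3)*(q + 3)*(q^2 - 2*q) = (q - 3)*(q - 2)*(q + 3)*(q)
(3) = (n - 3)*(n^2 + 4*n) = (n - 3)*(n + 4)*(n)
(4) = (z + 3)*(z^3 - 7*z^2 + 11*z - 5) = (z - 1)*(z + 3)*(z^2 - 6*z + 5) = (z - 5)*(z - 1)*(z + 3)*(z - 1)
(5) = (g + 2)*(g + 1)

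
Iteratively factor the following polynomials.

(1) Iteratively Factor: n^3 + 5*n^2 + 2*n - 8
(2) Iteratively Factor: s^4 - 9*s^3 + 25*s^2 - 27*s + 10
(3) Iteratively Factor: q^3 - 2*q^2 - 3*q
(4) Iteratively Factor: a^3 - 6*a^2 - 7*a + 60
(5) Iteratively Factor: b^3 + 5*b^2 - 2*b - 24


(1) = (n - 1)*(n^2 + 6*n + 8) = (n - 1)*(n + 2)*(n + 4)
(2) = (s - 1)*(s^3 - 8*s^2 + 17*s - 10) = (s - 1)^2*(s^2 - 7*s + 10) = (s - 5)*(s - 1)^2*(s - 2)
(3) = (q + 1)*(q^2 - 3*q) = (q - 3)*(q + 1)*(q)
(4) = (a + 3)*(a^2 - 9*a + 20) = (a - 5)*(a + 3)*(a - 4)
(5) = (b - 2)*(b^2 + 7*b + 12) = (b - 2)*(b + 4)*(b + 3)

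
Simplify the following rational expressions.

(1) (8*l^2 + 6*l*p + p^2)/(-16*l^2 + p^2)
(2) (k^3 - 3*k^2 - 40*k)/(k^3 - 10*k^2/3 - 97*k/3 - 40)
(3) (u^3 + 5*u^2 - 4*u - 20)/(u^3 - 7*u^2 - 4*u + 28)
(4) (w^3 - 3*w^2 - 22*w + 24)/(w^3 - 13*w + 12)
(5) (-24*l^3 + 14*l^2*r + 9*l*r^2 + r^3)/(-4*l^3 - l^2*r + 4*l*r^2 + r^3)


(1) = (2*l + p)/(-4*l + p)
(2) = (3*k^2 + 15*k)/(3*k^2 + 14*k + 15)
(3) = (u + 5)/(u - 7)
(4) = (w - 6)/(w - 3)
(5) = (6*l + r)/(l + r)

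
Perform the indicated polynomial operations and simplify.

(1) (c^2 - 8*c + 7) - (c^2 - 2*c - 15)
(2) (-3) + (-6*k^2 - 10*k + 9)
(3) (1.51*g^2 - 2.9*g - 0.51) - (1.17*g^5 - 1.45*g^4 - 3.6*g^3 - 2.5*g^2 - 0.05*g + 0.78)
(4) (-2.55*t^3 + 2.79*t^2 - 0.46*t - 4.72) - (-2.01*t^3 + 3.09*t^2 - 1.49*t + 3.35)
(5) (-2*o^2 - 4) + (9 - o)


(1) = 22 - 6*c
(2) = -6*k^2 - 10*k + 6
(3) = -1.17*g^5 + 1.45*g^4 + 3.6*g^3 + 4.01*g^2 - 2.85*g - 1.29
(4) = -0.54*t^3 - 0.3*t^2 + 1.03*t - 8.07
(5) = -2*o^2 - o + 5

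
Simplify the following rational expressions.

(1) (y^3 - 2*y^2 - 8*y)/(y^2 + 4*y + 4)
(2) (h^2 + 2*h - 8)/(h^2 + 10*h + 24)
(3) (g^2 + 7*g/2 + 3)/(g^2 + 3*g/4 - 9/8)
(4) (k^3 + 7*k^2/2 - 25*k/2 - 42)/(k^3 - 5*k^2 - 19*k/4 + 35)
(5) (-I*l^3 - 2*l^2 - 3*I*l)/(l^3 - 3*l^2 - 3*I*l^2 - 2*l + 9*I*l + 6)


(1) = (y^2 - 4*y)/(y + 2)
(2) = (h - 2)/(h + 6)
(3) = (4*g + 8)/(4*g - 3)
(4) = (2*k^2 + 14*k + 24)/(2*k^2 - 3*k - 20)
(5) = (-I*l^3 - 2*l^2 - 3*I*l)/(l^3 + l^2*(-3 - 3*I) + l*(-2 + 9*I) + 6)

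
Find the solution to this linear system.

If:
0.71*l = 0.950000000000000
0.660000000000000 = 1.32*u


Then:
l = 1.34
u = 0.50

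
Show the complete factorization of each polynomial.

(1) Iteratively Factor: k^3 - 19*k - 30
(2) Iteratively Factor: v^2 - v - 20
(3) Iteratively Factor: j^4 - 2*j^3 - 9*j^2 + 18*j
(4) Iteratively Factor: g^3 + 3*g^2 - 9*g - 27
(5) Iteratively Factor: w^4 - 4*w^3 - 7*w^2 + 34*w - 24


(1) = (k + 3)*(k^2 - 3*k - 10) = (k - 5)*(k + 3)*(k + 2)
(2) = (v - 5)*(v + 4)
(3) = (j)*(j^3 - 2*j^2 - 9*j + 18) = j*(j - 2)*(j^2 - 9) = j*(j - 2)*(j + 3)*(j - 3)
(4) = (g + 3)*(g^2 - 9) = (g - 3)*(g + 3)*(g + 3)
(5) = (w - 4)*(w^3 - 7*w + 6) = (w - 4)*(w - 2)*(w^2 + 2*w - 3) = (w - 4)*(w - 2)*(w - 1)*(w + 3)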